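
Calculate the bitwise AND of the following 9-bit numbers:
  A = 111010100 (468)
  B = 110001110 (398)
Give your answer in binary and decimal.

Apply & to each column (1 only where both bits are 1):
  111010100
& 110001110
-----------
  110000100

Answer: 110000100 (388)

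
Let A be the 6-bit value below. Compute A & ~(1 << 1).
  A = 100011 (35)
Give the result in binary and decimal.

Mask = ~(1 << 1) = 111101
Bit 1 of A is 1, so AND-ing with the mask clears it to 0.
  100011
& 111101
--------
  100001

Answer: 100001 (33)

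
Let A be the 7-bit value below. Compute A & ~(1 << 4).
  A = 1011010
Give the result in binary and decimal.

Mask = ~(1 << 4) = 1101111
Bit 4 of A is 1, so AND-ing with the mask clears it to 0.
  1011010
& 1101111
---------
  1001010

Answer: 1001010 (74)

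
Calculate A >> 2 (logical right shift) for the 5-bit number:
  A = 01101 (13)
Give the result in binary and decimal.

Logical shift right by 2: drop the bottom 2 bit(s), prepend 2 zero(s) on the left.
  01101  ->  keep [011], discard [01], prepend 00
= 00011

Answer: 00011 (3)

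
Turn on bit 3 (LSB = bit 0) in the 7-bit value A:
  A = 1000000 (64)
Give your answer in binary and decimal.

Mask = 1 << 3 = 0001000
Bit 3 of A is 0, so OR-ing with the mask flips it to 1.
  1000000
| 0001000
---------
  1001000

Answer: 1001000 (72)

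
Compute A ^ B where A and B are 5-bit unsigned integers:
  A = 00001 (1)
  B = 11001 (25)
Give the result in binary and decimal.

Apply ^ to each column (1 where bits differ):
  00001
^ 11001
-------
  11000

Answer: 11000 (24)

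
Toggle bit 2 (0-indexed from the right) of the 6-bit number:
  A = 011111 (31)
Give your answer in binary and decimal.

Mask = 1 << 2 = 000100
Bit 2 of A is 1; XOR with the mask flips it to 0.
  011111
^ 000100
--------
  011011

Answer: 011011 (27)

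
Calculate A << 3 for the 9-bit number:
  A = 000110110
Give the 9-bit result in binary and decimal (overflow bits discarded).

Shift left by 3: drop the top 3 bit(s), append 3 zero(s) on the right.
  000110110  ->  discard [000], keep [110110], append 000
= 110110000

Answer: 110110000 (432)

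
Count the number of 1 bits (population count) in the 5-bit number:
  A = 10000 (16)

10000
1-bits at positions (from bit 0 = LSB): 4
Count = 1

Answer: 1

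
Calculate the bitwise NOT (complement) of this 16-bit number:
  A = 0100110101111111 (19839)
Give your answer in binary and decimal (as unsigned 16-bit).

Flip each bit (0->1, 1->0):
  0100110101111111
  1011001010000000

Answer: 1011001010000000 (45696)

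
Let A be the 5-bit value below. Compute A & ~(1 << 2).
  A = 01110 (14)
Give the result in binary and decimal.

Mask = ~(1 << 2) = 11011
Bit 2 of A is 1, so AND-ing with the mask clears it to 0.
  01110
& 11011
-------
  01010

Answer: 01010 (10)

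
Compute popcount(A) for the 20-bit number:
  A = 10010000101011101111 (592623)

10010000101011101111
1-bits at positions (from bit 0 = LSB): 0, 1, 2, 3, 5, 6, 7, 9, 11, 16, 19
Count = 11

Answer: 11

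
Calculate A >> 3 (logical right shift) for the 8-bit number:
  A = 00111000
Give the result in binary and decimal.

Logical shift right by 3: drop the bottom 3 bit(s), prepend 3 zero(s) on the left.
  00111000  ->  keep [00111], discard [000], prepend 000
= 00000111

Answer: 00000111 (7)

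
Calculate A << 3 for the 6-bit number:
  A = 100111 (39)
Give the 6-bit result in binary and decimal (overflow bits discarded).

Shift left by 3: drop the top 3 bit(s), append 3 zero(s) on the right.
  100111  ->  discard [100], keep [111], append 000
= 111000

Answer: 111000 (56)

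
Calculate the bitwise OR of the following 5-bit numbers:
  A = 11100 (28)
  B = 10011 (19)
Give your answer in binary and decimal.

Apply | to each column (1 where either bit is 1):
  11100
| 10011
-------
  11111

Answer: 11111 (31)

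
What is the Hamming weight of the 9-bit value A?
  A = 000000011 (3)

000000011
1-bits at positions (from bit 0 = LSB): 0, 1
Count = 2

Answer: 2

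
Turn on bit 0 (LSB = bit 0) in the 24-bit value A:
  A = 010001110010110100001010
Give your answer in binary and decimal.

Mask = 1 << 0 = 000000000000000000000001
Bit 0 of A is 0, so OR-ing with the mask flips it to 1.
  010001110010110100001010
| 000000000000000000000001
--------------------------
  010001110010110100001011

Answer: 010001110010110100001011 (4664587)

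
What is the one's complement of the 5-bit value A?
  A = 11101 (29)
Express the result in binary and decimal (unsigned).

Flip each bit (0->1, 1->0):
  11101
  00010

Answer: 00010 (2)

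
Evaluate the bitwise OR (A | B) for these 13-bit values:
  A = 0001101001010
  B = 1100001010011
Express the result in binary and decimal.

Apply | to each column (1 where either bit is 1):
  0001101001010
| 1100001010011
---------------
  1101101011011

Answer: 1101101011011 (7003)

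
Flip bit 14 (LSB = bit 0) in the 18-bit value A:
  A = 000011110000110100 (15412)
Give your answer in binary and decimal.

Mask = 1 << 14 = 000100000000000000
Bit 14 of A is 0; XOR with the mask flips it to 1.
  000011110000110100
^ 000100000000000000
--------------------
  000111110000110100

Answer: 000111110000110100 (31796)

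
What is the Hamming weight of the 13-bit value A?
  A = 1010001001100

1010001001100
1-bits at positions (from bit 0 = LSB): 2, 3, 6, 10, 12
Count = 5

Answer: 5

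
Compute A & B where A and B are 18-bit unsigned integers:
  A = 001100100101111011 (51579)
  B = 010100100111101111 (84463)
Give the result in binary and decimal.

Apply & to each column (1 only where both bits are 1):
  001100100101111011
& 010100100111101111
--------------------
  000100100101101011

Answer: 000100100101101011 (18795)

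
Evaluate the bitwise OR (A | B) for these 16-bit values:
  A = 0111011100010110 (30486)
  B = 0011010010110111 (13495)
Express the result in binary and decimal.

Apply | to each column (1 where either bit is 1):
  0111011100010110
| 0011010010110111
------------------
  0111011110110111

Answer: 0111011110110111 (30647)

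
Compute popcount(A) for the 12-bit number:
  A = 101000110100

101000110100
1-bits at positions (from bit 0 = LSB): 2, 4, 5, 9, 11
Count = 5

Answer: 5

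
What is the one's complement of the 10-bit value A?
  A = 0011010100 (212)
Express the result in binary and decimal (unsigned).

Flip each bit (0->1, 1->0):
  0011010100
  1100101011

Answer: 1100101011 (811)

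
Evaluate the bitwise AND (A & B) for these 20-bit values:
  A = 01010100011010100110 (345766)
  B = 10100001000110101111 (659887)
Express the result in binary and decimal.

Apply & to each column (1 only where both bits are 1):
  01010100011010100110
& 10100001000110101111
----------------------
  00000000000010100110

Answer: 00000000000010100110 (166)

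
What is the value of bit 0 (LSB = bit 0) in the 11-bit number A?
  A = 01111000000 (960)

Bit 0 is the 1st from the right.
  01111000000
            ^
That bit is 0.

Answer: 0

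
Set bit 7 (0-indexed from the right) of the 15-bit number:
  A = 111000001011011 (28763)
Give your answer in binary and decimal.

Mask = 1 << 7 = 000000010000000
Bit 7 of A is 0, so OR-ing with the mask flips it to 1.
  111000001011011
| 000000010000000
-----------------
  111000011011011

Answer: 111000011011011 (28891)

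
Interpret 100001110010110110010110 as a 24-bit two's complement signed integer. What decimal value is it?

MSB is 1, so the value is negative. Find the magnitude:
1. Invert bits:  011110001101001001101001
2. Add 1:        011110001101001001101010  = 7918186
3. Apply sign:   -7918186

Answer: -7918186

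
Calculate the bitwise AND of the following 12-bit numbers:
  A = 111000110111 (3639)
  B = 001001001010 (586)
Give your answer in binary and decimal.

Apply & to each column (1 only where both bits are 1):
  111000110111
& 001001001010
--------------
  001000000010

Answer: 001000000010 (514)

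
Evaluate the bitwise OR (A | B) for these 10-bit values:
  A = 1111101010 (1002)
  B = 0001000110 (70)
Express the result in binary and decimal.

Apply | to each column (1 where either bit is 1):
  1111101010
| 0001000110
------------
  1111101110

Answer: 1111101110 (1006)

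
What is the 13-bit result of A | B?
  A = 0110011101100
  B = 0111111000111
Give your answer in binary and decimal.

Apply | to each column (1 where either bit is 1):
  0110011101100
| 0111111000111
---------------
  0111111101111

Answer: 0111111101111 (4079)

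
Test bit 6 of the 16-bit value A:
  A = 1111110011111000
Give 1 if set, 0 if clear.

Bit 6 is the 7th from the right.
  1111110011111000
           ^
That bit is 1.

Answer: 1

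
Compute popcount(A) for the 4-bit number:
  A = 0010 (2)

0010
1-bits at positions (from bit 0 = LSB): 1
Count = 1

Answer: 1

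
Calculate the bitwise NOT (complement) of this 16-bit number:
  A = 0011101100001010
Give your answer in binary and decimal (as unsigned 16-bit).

Flip each bit (0->1, 1->0):
  0011101100001010
  1100010011110101

Answer: 1100010011110101 (50421)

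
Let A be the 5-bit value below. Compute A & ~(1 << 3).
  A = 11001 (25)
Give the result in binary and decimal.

Mask = ~(1 << 3) = 10111
Bit 3 of A is 1, so AND-ing with the mask clears it to 0.
  11001
& 10111
-------
  10001

Answer: 10001 (17)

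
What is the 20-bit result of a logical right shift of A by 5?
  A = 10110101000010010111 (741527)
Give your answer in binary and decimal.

Logical shift right by 5: drop the bottom 5 bit(s), prepend 5 zero(s) on the left.
  10110101000010010111  ->  keep [101101010000100], discard [10111], prepend 00000
= 00000101101010000100

Answer: 00000101101010000100 (23172)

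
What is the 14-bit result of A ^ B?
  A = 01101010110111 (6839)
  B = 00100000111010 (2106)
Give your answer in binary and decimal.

Apply ^ to each column (1 where bits differ):
  01101010110111
^ 00100000111010
----------------
  01001010001101

Answer: 01001010001101 (4749)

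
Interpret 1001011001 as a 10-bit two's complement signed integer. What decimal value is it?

MSB is 1, so the value is negative. Find the magnitude:
1. Invert bits:  0110100110
2. Add 1:        0110100111  = 423
3. Apply sign:   -423

Answer: -423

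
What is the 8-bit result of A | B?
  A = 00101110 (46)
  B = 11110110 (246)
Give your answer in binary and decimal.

Apply | to each column (1 where either bit is 1):
  00101110
| 11110110
----------
  11111110

Answer: 11111110 (254)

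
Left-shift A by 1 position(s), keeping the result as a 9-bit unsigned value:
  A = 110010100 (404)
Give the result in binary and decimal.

Shift left by 1: drop the top 1 bit(s), append 1 zero(s) on the right.
  110010100  ->  discard [1], keep [10010100], append 0
= 100101000

Answer: 100101000 (296)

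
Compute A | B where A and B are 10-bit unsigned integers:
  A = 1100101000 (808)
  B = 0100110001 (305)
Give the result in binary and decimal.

Apply | to each column (1 where either bit is 1):
  1100101000
| 0100110001
------------
  1100111001

Answer: 1100111001 (825)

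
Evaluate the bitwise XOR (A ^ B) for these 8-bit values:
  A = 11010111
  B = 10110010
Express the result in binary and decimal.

Apply ^ to each column (1 where bits differ):
  11010111
^ 10110010
----------
  01100101

Answer: 01100101 (101)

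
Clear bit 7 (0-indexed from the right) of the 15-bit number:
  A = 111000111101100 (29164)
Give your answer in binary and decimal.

Mask = ~(1 << 7) = 111111101111111
Bit 7 of A is 1, so AND-ing with the mask clears it to 0.
  111000111101100
& 111111101111111
-----------------
  111000101101100

Answer: 111000101101100 (29036)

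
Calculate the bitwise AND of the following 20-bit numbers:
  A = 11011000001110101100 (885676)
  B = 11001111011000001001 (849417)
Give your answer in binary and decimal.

Apply & to each column (1 only where both bits are 1):
  11011000001110101100
& 11001111011000001001
----------------------
  11001000001000001000

Answer: 11001000001000001000 (819720)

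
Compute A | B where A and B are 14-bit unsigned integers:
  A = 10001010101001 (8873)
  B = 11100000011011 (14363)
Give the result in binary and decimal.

Apply | to each column (1 where either bit is 1):
  10001010101001
| 11100000011011
----------------
  11101010111011

Answer: 11101010111011 (15035)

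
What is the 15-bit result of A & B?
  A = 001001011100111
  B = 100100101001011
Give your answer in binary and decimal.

Apply & to each column (1 only where both bits are 1):
  001001011100111
& 100100101001011
-----------------
  000000001000011

Answer: 000000001000011 (67)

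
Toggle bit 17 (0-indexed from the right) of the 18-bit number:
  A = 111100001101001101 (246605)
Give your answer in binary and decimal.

Mask = 1 << 17 = 100000000000000000
Bit 17 of A is 1; XOR with the mask flips it to 0.
  111100001101001101
^ 100000000000000000
--------------------
  011100001101001101

Answer: 011100001101001101 (115533)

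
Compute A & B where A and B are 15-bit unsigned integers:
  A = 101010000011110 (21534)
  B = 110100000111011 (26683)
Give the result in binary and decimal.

Apply & to each column (1 only where both bits are 1):
  101010000011110
& 110100000111011
-----------------
  100000000011010

Answer: 100000000011010 (16410)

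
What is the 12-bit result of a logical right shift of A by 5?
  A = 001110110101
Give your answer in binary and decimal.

Logical shift right by 5: drop the bottom 5 bit(s), prepend 5 zero(s) on the left.
  001110110101  ->  keep [0011101], discard [10101], prepend 00000
= 000000011101

Answer: 000000011101 (29)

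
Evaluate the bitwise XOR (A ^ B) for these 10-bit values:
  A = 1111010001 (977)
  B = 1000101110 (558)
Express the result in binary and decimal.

Apply ^ to each column (1 where bits differ):
  1111010001
^ 1000101110
------------
  0111111111

Answer: 0111111111 (511)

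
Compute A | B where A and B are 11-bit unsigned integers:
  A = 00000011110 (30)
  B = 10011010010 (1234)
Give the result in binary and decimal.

Apply | to each column (1 where either bit is 1):
  00000011110
| 10011010010
-------------
  10011011110

Answer: 10011011110 (1246)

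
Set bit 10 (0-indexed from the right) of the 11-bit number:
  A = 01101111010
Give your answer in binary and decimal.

Mask = 1 << 10 = 10000000000
Bit 10 of A is 0, so OR-ing with the mask flips it to 1.
  01101111010
| 10000000000
-------------
  11101111010

Answer: 11101111010 (1914)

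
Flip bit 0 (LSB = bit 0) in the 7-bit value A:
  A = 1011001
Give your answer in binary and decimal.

Mask = 1 << 0 = 0000001
Bit 0 of A is 1; XOR with the mask flips it to 0.
  1011001
^ 0000001
---------
  1011000

Answer: 1011000 (88)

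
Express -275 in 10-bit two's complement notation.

1. Binary of +275:  0100010011
2. Invert bits:     1011101100
3. Add 1:           1011101101

Answer: 1011101101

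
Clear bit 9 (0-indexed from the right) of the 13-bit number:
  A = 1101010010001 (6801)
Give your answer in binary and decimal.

Mask = ~(1 << 9) = 1110111111111
Bit 9 of A is 1, so AND-ing with the mask clears it to 0.
  1101010010001
& 1110111111111
---------------
  1100010010001

Answer: 1100010010001 (6289)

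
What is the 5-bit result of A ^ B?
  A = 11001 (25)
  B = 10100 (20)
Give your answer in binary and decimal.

Apply ^ to each column (1 where bits differ):
  11001
^ 10100
-------
  01101

Answer: 01101 (13)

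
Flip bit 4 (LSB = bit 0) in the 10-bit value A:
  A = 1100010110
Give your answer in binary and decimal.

Mask = 1 << 4 = 0000010000
Bit 4 of A is 1; XOR with the mask flips it to 0.
  1100010110
^ 0000010000
------------
  1100000110

Answer: 1100000110 (774)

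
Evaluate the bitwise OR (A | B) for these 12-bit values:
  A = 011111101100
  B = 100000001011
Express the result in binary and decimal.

Apply | to each column (1 where either bit is 1):
  011111101100
| 100000001011
--------------
  111111101111

Answer: 111111101111 (4079)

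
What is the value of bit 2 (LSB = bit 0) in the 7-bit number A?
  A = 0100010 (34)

Bit 2 is the 3rd from the right.
  0100010
      ^
That bit is 0.

Answer: 0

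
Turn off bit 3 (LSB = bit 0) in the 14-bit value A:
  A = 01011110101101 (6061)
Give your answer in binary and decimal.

Mask = ~(1 << 3) = 11111111110111
Bit 3 of A is 1, so AND-ing with the mask clears it to 0.
  01011110101101
& 11111111110111
----------------
  01011110100101

Answer: 01011110100101 (6053)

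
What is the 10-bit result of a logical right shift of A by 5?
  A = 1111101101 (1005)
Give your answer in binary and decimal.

Logical shift right by 5: drop the bottom 5 bit(s), prepend 5 zero(s) on the left.
  1111101101  ->  keep [11111], discard [01101], prepend 00000
= 0000011111

Answer: 0000011111 (31)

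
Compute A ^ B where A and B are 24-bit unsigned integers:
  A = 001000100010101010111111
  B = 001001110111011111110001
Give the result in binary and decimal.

Apply ^ to each column (1 where bits differ):
  001000100010101010111111
^ 001001110111011111110001
--------------------------
  000001010101110101001110

Answer: 000001010101110101001110 (351566)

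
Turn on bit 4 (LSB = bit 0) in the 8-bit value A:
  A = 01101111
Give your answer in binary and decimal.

Mask = 1 << 4 = 00010000
Bit 4 of A is 0, so OR-ing with the mask flips it to 1.
  01101111
| 00010000
----------
  01111111

Answer: 01111111 (127)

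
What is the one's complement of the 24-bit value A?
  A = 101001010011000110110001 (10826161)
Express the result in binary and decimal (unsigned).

Flip each bit (0->1, 1->0):
  101001010011000110110001
  010110101100111001001110

Answer: 010110101100111001001110 (5951054)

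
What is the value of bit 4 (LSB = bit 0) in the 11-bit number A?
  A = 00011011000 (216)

Bit 4 is the 5th from the right.
  00011011000
        ^
That bit is 1.

Answer: 1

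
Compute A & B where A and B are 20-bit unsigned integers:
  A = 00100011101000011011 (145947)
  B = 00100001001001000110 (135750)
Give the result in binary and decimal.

Apply & to each column (1 only where both bits are 1):
  00100011101000011011
& 00100001001001000110
----------------------
  00100001001000000010

Answer: 00100001001000000010 (135682)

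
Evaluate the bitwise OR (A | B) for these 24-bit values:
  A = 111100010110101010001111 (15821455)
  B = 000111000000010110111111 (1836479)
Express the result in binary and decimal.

Apply | to each column (1 where either bit is 1):
  111100010110101010001111
| 000111000000010110111111
--------------------------
  111111010110111110111111

Answer: 111111010110111110111111 (16609215)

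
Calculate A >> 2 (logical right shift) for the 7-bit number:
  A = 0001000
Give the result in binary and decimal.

Logical shift right by 2: drop the bottom 2 bit(s), prepend 2 zero(s) on the left.
  0001000  ->  keep [00010], discard [00], prepend 00
= 0000010

Answer: 0000010 (2)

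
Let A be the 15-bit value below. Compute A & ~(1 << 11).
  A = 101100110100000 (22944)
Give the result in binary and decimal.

Mask = ~(1 << 11) = 111011111111111
Bit 11 of A is 1, so AND-ing with the mask clears it to 0.
  101100110100000
& 111011111111111
-----------------
  101000110100000

Answer: 101000110100000 (20896)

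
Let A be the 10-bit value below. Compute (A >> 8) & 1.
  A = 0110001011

Bit 8 is the 9th from the right.
  0110001011
   ^
That bit is 1.

Answer: 1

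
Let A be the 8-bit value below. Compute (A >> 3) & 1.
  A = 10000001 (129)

Bit 3 is the 4th from the right.
  10000001
      ^
That bit is 0.

Answer: 0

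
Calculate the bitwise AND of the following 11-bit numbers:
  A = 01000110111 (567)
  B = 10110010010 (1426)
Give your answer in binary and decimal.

Apply & to each column (1 only where both bits are 1):
  01000110111
& 10110010010
-------------
  00000010010

Answer: 00000010010 (18)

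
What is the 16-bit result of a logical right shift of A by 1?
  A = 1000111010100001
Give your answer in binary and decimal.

Logical shift right by 1: drop the bottom 1 bit(s), prepend 1 zero(s) on the left.
  1000111010100001  ->  keep [100011101010000], discard [1], prepend 0
= 0100011101010000

Answer: 0100011101010000 (18256)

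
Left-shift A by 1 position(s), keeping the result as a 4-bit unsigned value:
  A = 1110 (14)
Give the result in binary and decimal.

Shift left by 1: drop the top 1 bit(s), append 1 zero(s) on the right.
  1110  ->  discard [1], keep [110], append 0
= 1100

Answer: 1100 (12)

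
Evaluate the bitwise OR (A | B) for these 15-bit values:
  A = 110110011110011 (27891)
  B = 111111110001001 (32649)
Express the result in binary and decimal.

Apply | to each column (1 where either bit is 1):
  110110011110011
| 111111110001001
-----------------
  111111111111011

Answer: 111111111111011 (32763)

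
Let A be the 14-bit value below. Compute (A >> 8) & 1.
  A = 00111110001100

Bit 8 is the 9th from the right.
  00111110001100
       ^
That bit is 1.

Answer: 1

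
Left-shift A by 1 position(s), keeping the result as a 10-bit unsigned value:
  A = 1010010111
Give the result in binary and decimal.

Shift left by 1: drop the top 1 bit(s), append 1 zero(s) on the right.
  1010010111  ->  discard [1], keep [010010111], append 0
= 0100101110

Answer: 0100101110 (302)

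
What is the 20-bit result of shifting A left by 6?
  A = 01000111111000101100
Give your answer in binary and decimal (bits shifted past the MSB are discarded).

Shift left by 6: drop the top 6 bit(s), append 6 zero(s) on the right.
  01000111111000101100  ->  discard [010001], keep [11111000101100], append 000000
= 11111000101100000000

Answer: 11111000101100000000 (1018624)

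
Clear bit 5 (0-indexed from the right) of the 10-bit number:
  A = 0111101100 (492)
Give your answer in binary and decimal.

Mask = ~(1 << 5) = 1111011111
Bit 5 of A is 1, so AND-ing with the mask clears it to 0.
  0111101100
& 1111011111
------------
  0111001100

Answer: 0111001100 (460)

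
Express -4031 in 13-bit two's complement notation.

1. Binary of +4031:  0111110111111
2. Invert bits:     1000001000000
3. Add 1:           1000001000001

Answer: 1000001000001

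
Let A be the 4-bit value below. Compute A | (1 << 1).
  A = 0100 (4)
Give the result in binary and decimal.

Mask = 1 << 1 = 0010
Bit 1 of A is 0, so OR-ing with the mask flips it to 1.
  0100
| 0010
------
  0110

Answer: 0110 (6)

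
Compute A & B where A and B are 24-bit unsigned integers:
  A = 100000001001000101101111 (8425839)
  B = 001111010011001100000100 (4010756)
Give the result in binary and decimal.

Apply & to each column (1 only where both bits are 1):
  100000001001000101101111
& 001111010011001100000100
--------------------------
  000000000001000100000100

Answer: 000000000001000100000100 (4356)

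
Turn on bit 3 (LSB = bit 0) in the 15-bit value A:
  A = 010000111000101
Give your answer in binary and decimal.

Mask = 1 << 3 = 000000000001000
Bit 3 of A is 0, so OR-ing with the mask flips it to 1.
  010000111000101
| 000000000001000
-----------------
  010000111001101

Answer: 010000111001101 (8653)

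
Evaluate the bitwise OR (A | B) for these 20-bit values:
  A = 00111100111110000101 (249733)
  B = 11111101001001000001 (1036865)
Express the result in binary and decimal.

Apply | to each column (1 where either bit is 1):
  00111100111110000101
| 11111101001001000001
----------------------
  11111101111111000101

Answer: 11111101111111000101 (1040325)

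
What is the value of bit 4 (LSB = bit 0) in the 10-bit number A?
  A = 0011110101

Bit 4 is the 5th from the right.
  0011110101
       ^
That bit is 1.

Answer: 1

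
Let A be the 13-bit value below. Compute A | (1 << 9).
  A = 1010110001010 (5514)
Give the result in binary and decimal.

Mask = 1 << 9 = 0001000000000
Bit 9 of A is 0, so OR-ing with the mask flips it to 1.
  1010110001010
| 0001000000000
---------------
  1011110001010

Answer: 1011110001010 (6026)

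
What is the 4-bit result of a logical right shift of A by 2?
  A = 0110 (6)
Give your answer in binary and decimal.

Logical shift right by 2: drop the bottom 2 bit(s), prepend 2 zero(s) on the left.
  0110  ->  keep [01], discard [10], prepend 00
= 0001

Answer: 0001 (1)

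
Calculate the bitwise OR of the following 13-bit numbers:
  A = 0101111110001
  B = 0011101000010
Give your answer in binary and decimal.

Apply | to each column (1 where either bit is 1):
  0101111110001
| 0011101000010
---------------
  0111111110011

Answer: 0111111110011 (4083)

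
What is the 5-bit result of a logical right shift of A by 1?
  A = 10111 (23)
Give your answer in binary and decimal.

Logical shift right by 1: drop the bottom 1 bit(s), prepend 1 zero(s) on the left.
  10111  ->  keep [1011], discard [1], prepend 0
= 01011

Answer: 01011 (11)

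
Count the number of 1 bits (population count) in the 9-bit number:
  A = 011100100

011100100
1-bits at positions (from bit 0 = LSB): 2, 5, 6, 7
Count = 4

Answer: 4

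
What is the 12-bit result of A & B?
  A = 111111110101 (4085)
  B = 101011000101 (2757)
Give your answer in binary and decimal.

Apply & to each column (1 only where both bits are 1):
  111111110101
& 101011000101
--------------
  101011000101

Answer: 101011000101 (2757)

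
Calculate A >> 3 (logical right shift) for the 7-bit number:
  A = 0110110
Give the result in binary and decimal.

Logical shift right by 3: drop the bottom 3 bit(s), prepend 3 zero(s) on the left.
  0110110  ->  keep [0110], discard [110], prepend 000
= 0000110

Answer: 0000110 (6)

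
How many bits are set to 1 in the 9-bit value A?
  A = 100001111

100001111
1-bits at positions (from bit 0 = LSB): 0, 1, 2, 3, 8
Count = 5

Answer: 5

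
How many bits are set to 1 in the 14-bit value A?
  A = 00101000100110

00101000100110
1-bits at positions (from bit 0 = LSB): 1, 2, 5, 9, 11
Count = 5

Answer: 5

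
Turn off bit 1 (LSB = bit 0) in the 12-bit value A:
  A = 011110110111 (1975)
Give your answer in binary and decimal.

Mask = ~(1 << 1) = 111111111101
Bit 1 of A is 1, so AND-ing with the mask clears it to 0.
  011110110111
& 111111111101
--------------
  011110110101

Answer: 011110110101 (1973)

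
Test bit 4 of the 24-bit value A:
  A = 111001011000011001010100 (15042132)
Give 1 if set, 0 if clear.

Bit 4 is the 5th from the right.
  111001011000011001010100
                     ^
That bit is 1.

Answer: 1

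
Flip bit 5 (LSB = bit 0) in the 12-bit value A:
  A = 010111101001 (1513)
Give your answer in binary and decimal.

Mask = 1 << 5 = 000000100000
Bit 5 of A is 1; XOR with the mask flips it to 0.
  010111101001
^ 000000100000
--------------
  010111001001

Answer: 010111001001 (1481)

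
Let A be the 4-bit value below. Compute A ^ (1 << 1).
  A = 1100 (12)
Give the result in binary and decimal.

Mask = 1 << 1 = 0010
Bit 1 of A is 0; XOR with the mask flips it to 1.
  1100
^ 0010
------
  1110

Answer: 1110 (14)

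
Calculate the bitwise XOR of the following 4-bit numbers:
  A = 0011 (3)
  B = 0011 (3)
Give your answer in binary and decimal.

Apply ^ to each column (1 where bits differ):
  0011
^ 0011
------
  0000

Answer: 0000 (0)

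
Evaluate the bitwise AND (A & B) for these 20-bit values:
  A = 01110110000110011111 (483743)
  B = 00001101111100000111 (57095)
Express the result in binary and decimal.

Apply & to each column (1 only where both bits are 1):
  01110110000110011111
& 00001101111100000111
----------------------
  00000100000100000111

Answer: 00000100000100000111 (16647)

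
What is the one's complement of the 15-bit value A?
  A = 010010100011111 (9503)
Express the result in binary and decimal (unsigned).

Flip each bit (0->1, 1->0):
  010010100011111
  101101011100000

Answer: 101101011100000 (23264)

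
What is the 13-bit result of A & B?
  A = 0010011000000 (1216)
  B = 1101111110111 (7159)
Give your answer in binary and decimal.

Apply & to each column (1 only where both bits are 1):
  0010011000000
& 1101111110111
---------------
  0000011000000

Answer: 0000011000000 (192)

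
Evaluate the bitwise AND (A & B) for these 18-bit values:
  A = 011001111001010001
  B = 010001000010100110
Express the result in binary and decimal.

Apply & to each column (1 only where both bits are 1):
  011001111001010001
& 010001000010100110
--------------------
  010001000000000000

Answer: 010001000000000000 (69632)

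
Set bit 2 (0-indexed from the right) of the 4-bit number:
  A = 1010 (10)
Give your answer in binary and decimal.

Mask = 1 << 2 = 0100
Bit 2 of A is 0, so OR-ing with the mask flips it to 1.
  1010
| 0100
------
  1110

Answer: 1110 (14)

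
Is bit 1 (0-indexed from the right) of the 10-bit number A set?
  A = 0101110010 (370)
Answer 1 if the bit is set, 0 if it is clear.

Bit 1 is the 2nd from the right.
  0101110010
          ^
That bit is 1.

Answer: 1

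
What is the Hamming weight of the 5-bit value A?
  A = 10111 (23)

10111
1-bits at positions (from bit 0 = LSB): 0, 1, 2, 4
Count = 4

Answer: 4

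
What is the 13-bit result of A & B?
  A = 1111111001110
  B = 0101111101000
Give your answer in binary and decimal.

Apply & to each column (1 only where both bits are 1):
  1111111001110
& 0101111101000
---------------
  0101111001000

Answer: 0101111001000 (3016)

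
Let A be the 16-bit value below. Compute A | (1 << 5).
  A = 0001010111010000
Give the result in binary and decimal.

Mask = 1 << 5 = 0000000000100000
Bit 5 of A is 0, so OR-ing with the mask flips it to 1.
  0001010111010000
| 0000000000100000
------------------
  0001010111110000

Answer: 0001010111110000 (5616)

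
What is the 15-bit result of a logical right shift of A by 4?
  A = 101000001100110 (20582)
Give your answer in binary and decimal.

Logical shift right by 4: drop the bottom 4 bit(s), prepend 4 zero(s) on the left.
  101000001100110  ->  keep [10100000110], discard [0110], prepend 0000
= 000010100000110

Answer: 000010100000110 (1286)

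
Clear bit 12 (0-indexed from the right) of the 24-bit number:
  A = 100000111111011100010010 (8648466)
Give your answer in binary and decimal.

Mask = ~(1 << 12) = 111111111110111111111111
Bit 12 of A is 1, so AND-ing with the mask clears it to 0.
  100000111111011100010010
& 111111111110111111111111
--------------------------
  100000111110011100010010

Answer: 100000111110011100010010 (8644370)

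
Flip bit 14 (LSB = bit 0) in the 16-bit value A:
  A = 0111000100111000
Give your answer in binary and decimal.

Mask = 1 << 14 = 0100000000000000
Bit 14 of A is 1; XOR with the mask flips it to 0.
  0111000100111000
^ 0100000000000000
------------------
  0011000100111000

Answer: 0011000100111000 (12600)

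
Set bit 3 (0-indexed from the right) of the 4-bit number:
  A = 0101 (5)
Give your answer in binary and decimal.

Mask = 1 << 3 = 1000
Bit 3 of A is 0, so OR-ing with the mask flips it to 1.
  0101
| 1000
------
  1101

Answer: 1101 (13)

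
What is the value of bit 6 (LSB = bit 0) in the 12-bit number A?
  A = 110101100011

Bit 6 is the 7th from the right.
  110101100011
       ^
That bit is 1.

Answer: 1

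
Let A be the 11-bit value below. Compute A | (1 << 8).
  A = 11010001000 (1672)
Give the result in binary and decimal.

Mask = 1 << 8 = 00100000000
Bit 8 of A is 0, so OR-ing with the mask flips it to 1.
  11010001000
| 00100000000
-------------
  11110001000

Answer: 11110001000 (1928)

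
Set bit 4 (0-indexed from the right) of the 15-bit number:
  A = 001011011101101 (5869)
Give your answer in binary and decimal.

Mask = 1 << 4 = 000000000010000
Bit 4 of A is 0, so OR-ing with the mask flips it to 1.
  001011011101101
| 000000000010000
-----------------
  001011011111101

Answer: 001011011111101 (5885)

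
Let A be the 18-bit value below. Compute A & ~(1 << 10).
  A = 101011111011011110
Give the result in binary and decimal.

Mask = ~(1 << 10) = 111111101111111111
Bit 10 of A is 1, so AND-ing with the mask clears it to 0.
  101011111011011110
& 111111101111111111
--------------------
  101011101011011110

Answer: 101011101011011110 (178910)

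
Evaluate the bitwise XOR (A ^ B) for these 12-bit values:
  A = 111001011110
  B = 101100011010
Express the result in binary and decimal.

Apply ^ to each column (1 where bits differ):
  111001011110
^ 101100011010
--------------
  010101000100

Answer: 010101000100 (1348)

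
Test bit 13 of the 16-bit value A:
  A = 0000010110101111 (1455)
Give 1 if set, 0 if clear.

Bit 13 is the 14th from the right.
  0000010110101111
    ^
That bit is 0.

Answer: 0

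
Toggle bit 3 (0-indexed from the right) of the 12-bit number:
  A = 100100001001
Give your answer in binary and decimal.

Mask = 1 << 3 = 000000001000
Bit 3 of A is 1; XOR with the mask flips it to 0.
  100100001001
^ 000000001000
--------------
  100100000001

Answer: 100100000001 (2305)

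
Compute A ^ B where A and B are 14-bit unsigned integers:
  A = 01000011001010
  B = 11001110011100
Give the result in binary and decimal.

Apply ^ to each column (1 where bits differ):
  01000011001010
^ 11001110011100
----------------
  10001101010110

Answer: 10001101010110 (9046)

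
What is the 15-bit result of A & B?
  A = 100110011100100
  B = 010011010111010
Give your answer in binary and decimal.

Apply & to each column (1 only where both bits are 1):
  100110011100100
& 010011010111010
-----------------
  000010010100000

Answer: 000010010100000 (1184)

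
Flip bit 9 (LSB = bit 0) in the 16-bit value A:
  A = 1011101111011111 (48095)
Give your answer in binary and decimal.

Mask = 1 << 9 = 0000001000000000
Bit 9 of A is 1; XOR with the mask flips it to 0.
  1011101111011111
^ 0000001000000000
------------------
  1011100111011111

Answer: 1011100111011111 (47583)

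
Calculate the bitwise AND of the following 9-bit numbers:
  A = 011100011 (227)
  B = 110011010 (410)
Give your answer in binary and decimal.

Apply & to each column (1 only where both bits are 1):
  011100011
& 110011010
-----------
  010000010

Answer: 010000010 (130)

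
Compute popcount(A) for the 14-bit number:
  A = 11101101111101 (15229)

11101101111101
1-bits at positions (from bit 0 = LSB): 0, 2, 3, 4, 5, 6, 8, 9, 11, 12, 13
Count = 11

Answer: 11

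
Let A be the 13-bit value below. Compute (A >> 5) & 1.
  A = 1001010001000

Bit 5 is the 6th from the right.
  1001010001000
         ^
That bit is 0.

Answer: 0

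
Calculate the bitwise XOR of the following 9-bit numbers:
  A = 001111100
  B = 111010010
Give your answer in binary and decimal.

Apply ^ to each column (1 where bits differ):
  001111100
^ 111010010
-----------
  110101110

Answer: 110101110 (430)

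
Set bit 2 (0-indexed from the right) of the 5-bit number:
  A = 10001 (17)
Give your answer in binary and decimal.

Mask = 1 << 2 = 00100
Bit 2 of A is 0, so OR-ing with the mask flips it to 1.
  10001
| 00100
-------
  10101

Answer: 10101 (21)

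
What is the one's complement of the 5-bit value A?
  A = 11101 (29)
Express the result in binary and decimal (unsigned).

Flip each bit (0->1, 1->0):
  11101
  00010

Answer: 00010 (2)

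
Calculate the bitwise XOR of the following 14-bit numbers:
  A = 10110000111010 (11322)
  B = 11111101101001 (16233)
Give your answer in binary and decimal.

Apply ^ to each column (1 where bits differ):
  10110000111010
^ 11111101101001
----------------
  01001101010011

Answer: 01001101010011 (4947)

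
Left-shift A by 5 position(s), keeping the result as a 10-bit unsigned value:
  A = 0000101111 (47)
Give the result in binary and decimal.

Shift left by 5: drop the top 5 bit(s), append 5 zero(s) on the right.
  0000101111  ->  discard [00001], keep [01111], append 00000
= 0111100000

Answer: 0111100000 (480)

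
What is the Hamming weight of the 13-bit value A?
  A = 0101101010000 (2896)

0101101010000
1-bits at positions (from bit 0 = LSB): 4, 6, 8, 9, 11
Count = 5

Answer: 5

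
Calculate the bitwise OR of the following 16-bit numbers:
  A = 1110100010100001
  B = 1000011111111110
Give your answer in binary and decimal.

Apply | to each column (1 where either bit is 1):
  1110100010100001
| 1000011111111110
------------------
  1110111111111111

Answer: 1110111111111111 (61439)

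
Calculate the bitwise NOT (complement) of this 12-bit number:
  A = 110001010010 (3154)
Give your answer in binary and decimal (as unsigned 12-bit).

Flip each bit (0->1, 1->0):
  110001010010
  001110101101

Answer: 001110101101 (941)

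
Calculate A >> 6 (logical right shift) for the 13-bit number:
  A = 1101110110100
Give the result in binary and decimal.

Logical shift right by 6: drop the bottom 6 bit(s), prepend 6 zero(s) on the left.
  1101110110100  ->  keep [1101110], discard [110100], prepend 000000
= 0000001101110

Answer: 0000001101110 (110)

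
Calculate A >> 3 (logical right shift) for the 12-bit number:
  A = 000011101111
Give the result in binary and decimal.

Logical shift right by 3: drop the bottom 3 bit(s), prepend 3 zero(s) on the left.
  000011101111  ->  keep [000011101], discard [111], prepend 000
= 000000011101

Answer: 000000011101 (29)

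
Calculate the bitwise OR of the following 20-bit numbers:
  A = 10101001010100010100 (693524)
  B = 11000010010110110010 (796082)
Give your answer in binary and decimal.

Apply | to each column (1 where either bit is 1):
  10101001010100010100
| 11000010010110110010
----------------------
  11101011010110110110

Answer: 11101011010110110110 (964022)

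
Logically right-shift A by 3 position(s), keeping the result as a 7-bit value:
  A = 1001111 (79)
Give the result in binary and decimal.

Logical shift right by 3: drop the bottom 3 bit(s), prepend 3 zero(s) on the left.
  1001111  ->  keep [1001], discard [111], prepend 000
= 0001001

Answer: 0001001 (9)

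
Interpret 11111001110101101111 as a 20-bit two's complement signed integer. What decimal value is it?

MSB is 1, so the value is negative. Find the magnitude:
1. Invert bits:  00000110001010010000
2. Add 1:        00000110001010010001  = 25233
3. Apply sign:   -25233

Answer: -25233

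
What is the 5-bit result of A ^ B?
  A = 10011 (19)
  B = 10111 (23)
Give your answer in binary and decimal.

Apply ^ to each column (1 where bits differ):
  10011
^ 10111
-------
  00100

Answer: 00100 (4)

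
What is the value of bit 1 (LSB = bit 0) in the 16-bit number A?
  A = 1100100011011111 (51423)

Bit 1 is the 2nd from the right.
  1100100011011111
                ^
That bit is 1.

Answer: 1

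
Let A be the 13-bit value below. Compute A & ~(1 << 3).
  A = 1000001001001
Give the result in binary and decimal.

Mask = ~(1 << 3) = 1111111110111
Bit 3 of A is 1, so AND-ing with the mask clears it to 0.
  1000001001001
& 1111111110111
---------------
  1000001000001

Answer: 1000001000001 (4161)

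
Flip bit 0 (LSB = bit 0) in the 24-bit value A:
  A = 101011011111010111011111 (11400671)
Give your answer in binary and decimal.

Mask = 1 << 0 = 000000000000000000000001
Bit 0 of A is 1; XOR with the mask flips it to 0.
  101011011111010111011111
^ 000000000000000000000001
--------------------------
  101011011111010111011110

Answer: 101011011111010111011110 (11400670)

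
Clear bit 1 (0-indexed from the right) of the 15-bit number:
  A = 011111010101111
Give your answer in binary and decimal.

Mask = ~(1 << 1) = 111111111111101
Bit 1 of A is 1, so AND-ing with the mask clears it to 0.
  011111010101111
& 111111111111101
-----------------
  011111010101101

Answer: 011111010101101 (16045)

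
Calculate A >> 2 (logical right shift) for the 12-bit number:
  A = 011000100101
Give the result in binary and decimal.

Logical shift right by 2: drop the bottom 2 bit(s), prepend 2 zero(s) on the left.
  011000100101  ->  keep [0110001001], discard [01], prepend 00
= 000110001001

Answer: 000110001001 (393)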